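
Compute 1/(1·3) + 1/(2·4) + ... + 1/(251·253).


1/(k(k+2)) = (1/2)·(1/k - 1/(k+2)) (partial fractions)
Telescoping: Σ = (1/2)·(1 + 1/2 - 1/252 - 1/253) = 95129/127512

Sum = 95129/127512


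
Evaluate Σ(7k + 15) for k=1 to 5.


Σ(7k+15) = 7·Σk + 15·n
= 7·15 + 15·5
= 105 + 75 = 180

Σ = 180


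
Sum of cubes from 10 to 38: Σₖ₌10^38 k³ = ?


Σₖ₌10^38 k³ = [38·39/2]² − [9·10/2]²
= 549081 − 2025 = 547056

Σk³ = 547056


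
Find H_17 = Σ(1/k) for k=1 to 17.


H_17 = 1/1 + 1/2 + 1/3 + ... + 1/17
= 42142223/12252240
≈ 3.4396

H_17 = 42142223/12252240 ≈ 3.4396


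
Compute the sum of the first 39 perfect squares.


n = 39
n(n+1)(2n+1)/6 = 39×40×79/6
= 123240/6 = 20540

Σk² = 20540


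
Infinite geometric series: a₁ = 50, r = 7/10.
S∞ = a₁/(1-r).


S∞ = a₁/(1-r) = 50/(1 - 7/10)
= 50/(3/10)
= 500/3

S∞ = 500/3


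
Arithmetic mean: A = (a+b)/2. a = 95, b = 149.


AM = (95 + 149)/2 = 244/2 = 122

AM = 122


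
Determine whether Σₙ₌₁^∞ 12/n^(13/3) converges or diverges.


p-series test: Σ c/n^p converges if p > 1, diverges if p ≤ 1 (constant c > 0 doesn't affect convergence).
p = 13/3
13/3 > 1 → CONVERGES

Converges (p = 13/3 > 1)


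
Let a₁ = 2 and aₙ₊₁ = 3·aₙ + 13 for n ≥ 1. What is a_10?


Computing step by step:
a_1 = 2
a_2 = 19
a_3 = 70
a_4 = 223
a_5 = 682
a_6 = 2059
a_7 = 6190
a_8 = 18583
a_9 = 55762
a_10 = 167299


a_10 = 167299


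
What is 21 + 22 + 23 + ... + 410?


Σₖ₌21^410 k = Σₖ₌₁^410 k − Σₖ₌₁^20 k
= 410·411/2 − 20·21/2
= 84255 − 210 = 84045

Σk = 84045


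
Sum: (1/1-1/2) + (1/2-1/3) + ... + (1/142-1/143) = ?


Telescoping: adjacent terms cancel.
= 1/1 - 1/143
= 1 - 1/143 = 142/143

Sum = 142/143


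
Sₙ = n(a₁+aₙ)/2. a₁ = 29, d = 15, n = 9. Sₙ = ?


aₙ = 29 + (9-1)×15 = 149
Sₙ = n(a₁+aₙ)/2 = 9×(29+149)/2
= 9×178/2 = 801

S_9 = 801


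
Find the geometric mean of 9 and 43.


GM = √(9×43) = √387 = 19.6723

GM = 19.6723


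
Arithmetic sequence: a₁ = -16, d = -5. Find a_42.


aₙ = a₁ + (n-1)d
= -16 + (42-1)×-5
= -16 - 205
= -221

a_42 = -221


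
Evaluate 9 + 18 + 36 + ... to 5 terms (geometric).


Sₙ = 9×(2^5 - 1)/(2 - 1)
= 9×(32 - 1)/1
= 9×31/1
= 279

S_5 = 279


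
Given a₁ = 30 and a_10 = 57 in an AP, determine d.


d = (aₙ - a₁)/(n-1)
= (57 - 30)/(10-1)
= 27/9 = 3

d = 3


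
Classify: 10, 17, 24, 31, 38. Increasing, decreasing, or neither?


Differences: 7, 7, 7, 7
All differences > 0 → strictly INCREASING

Monotonically increasing


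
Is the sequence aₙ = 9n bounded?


aₙ = 9n → as n→∞, aₙ→∞
No finite upper bound exists
The sequence is UNBOUNDED

Unbounded (aₙ → ∞ as n → ∞)


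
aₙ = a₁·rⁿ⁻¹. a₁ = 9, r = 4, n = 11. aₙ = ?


aₙ = a₁·r^(n-1)
= 9×4^10
= 9×1048576
= 9437184

a_11 = 9437184


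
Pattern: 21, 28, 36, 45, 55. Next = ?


Pattern: triangular numbers: n(n+1)/2
Terms: 21, 28, 36, 45, 55
Next term = 66

Next term = 66


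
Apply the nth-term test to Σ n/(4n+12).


lim(n→∞) n/(4n+12) = 1/4 = 1/4  (divide numerator and denominator by n)
lim aₙ = 1/4 ≠ 0 → series DIVERGES

Diverges (lim aₙ = 1/4 ≠ 0)


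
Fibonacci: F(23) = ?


Fibonacci sequence: 1, 1, 2, 3, 5, 8, 13, 21, 34, 55, 89, ...
F(23) = 28657

F(23) = 28657


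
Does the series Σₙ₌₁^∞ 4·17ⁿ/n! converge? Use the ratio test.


aₙ = 4·17^n/n!
a_{n+1}/aₙ = 17^(n+1)/(n+1)! × n!/17^n  (constant 4 cancels)
= 17/(n+1)
L = lim(n→∞) 17/(n+1) = 0
L < 1 → series CONVERGES

Converges (ratio test: L = 0 < 1)


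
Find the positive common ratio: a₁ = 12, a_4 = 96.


r^(n-1) = aₙ/a₁
r^3 = 96/12 = 8
r = 8^(1/3)
= 2

r = 2


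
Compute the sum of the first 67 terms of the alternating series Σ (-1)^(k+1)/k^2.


S = 1 - 1/4 + 1/9 - 1/16 + 1/25 - 1/36 + 1/49 - 1/64 ± ...
= 0.8226
(Full series converges to +π²/12 ≈ +0.8225)

S_67 = 0.8226


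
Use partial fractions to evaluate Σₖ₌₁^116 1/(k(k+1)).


1/(k(k+1)) = 1/k - 1/(k+1) (partial fractions)
Telescoping: Σ = 1 - 1/117 = 116/117

Sum = 116/117


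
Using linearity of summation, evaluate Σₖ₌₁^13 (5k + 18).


Σ(5k+18) = 5·Σk + 18·n
= 5·91 + 18·13
= 455 + 234 = 689

Σ = 689


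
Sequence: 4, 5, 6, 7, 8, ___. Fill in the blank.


Pattern: arithmetic (d=1)
Terms: 4, 5, 6, 7, 8
Next term = 9

Next term = 9


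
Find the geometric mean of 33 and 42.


GM = √(33×42) = √1386 = 37.229

GM = 37.229


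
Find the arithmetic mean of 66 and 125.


AM = (66 + 125)/2 = 191/2 = 95.5

AM = 95.5


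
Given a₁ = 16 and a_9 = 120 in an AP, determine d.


d = (aₙ - a₁)/(n-1)
= (120 - 16)/(9-1)
= 104/8 = 13

d = 13


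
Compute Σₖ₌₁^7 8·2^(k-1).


Sₙ = 8×(2^7 - 1)/(2 - 1)
= 8×(128 - 1)/1
= 8×127/1
= 1016

S_7 = 1016


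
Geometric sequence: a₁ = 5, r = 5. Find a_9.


aₙ = a₁·r^(n-1)
= 5×5^8
= 5×390625
= 1953125

a_9 = 1953125


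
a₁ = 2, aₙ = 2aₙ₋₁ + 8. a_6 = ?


Computing step by step:
a_1 = 2
a_2 = 12
a_3 = 32
a_4 = 72
a_5 = 152
a_6 = 312


a_6 = 312


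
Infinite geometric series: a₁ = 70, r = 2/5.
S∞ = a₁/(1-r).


S∞ = a₁/(1-r) = 70/(1 - 2/5)
= 70/(3/5)
= 350/3

S∞ = 350/3


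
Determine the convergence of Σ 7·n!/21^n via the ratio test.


aₙ = 7·n!/21^n
a_{n+1}/aₙ = (n+1)!/21^(n+1) × 21^n/n!  (constant 7 cancels)
= (n+1)/21
L = lim(n→∞) (n+1)/21 = ∞
L > 1 → series DIVERGES

Diverges (ratio test: L = ∞ > 1)


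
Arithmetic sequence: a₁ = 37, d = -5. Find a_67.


aₙ = a₁ + (n-1)d
= 37 + (67-1)×-5
= 37 - 330
= -293

a_67 = -293


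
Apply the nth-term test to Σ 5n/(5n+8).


lim(n→∞) 5n/(5n+8) = 5/5 = 1  (divide numerator and denominator by n)
lim aₙ = 1 ≠ 0 → series DIVERGES

Diverges (lim aₙ = 1 ≠ 0)


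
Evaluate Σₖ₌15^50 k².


Σₖ₌15^50 k² = Σₖ₌₁^50 k² − Σₖ₌₁^14 k²
= 50·51·101/6 − 14·15·29/6
= 42925 − 1015 = 41910

Σk² = 41910


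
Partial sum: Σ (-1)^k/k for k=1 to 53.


S = -1 + 1/2 - 1/3 + 1/4 - 1/5 + 1/6 - 1/7 + 1/8 ± ...
= -0.7025
(Full series converges to -ln(2) ≈ -0.6931)

S_53 = -0.7025


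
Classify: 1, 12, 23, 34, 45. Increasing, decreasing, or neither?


Differences: 11, 11, 11, 11
All differences > 0 → strictly INCREASING

Monotonically increasing


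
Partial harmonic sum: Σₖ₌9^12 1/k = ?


Σₖ₌9^12 1/k = 1/9 + 1/10 + 1/11 + 1/12
= 763/1980
≈ 0.3854

Sum = 763/1980 ≈ 0.3854


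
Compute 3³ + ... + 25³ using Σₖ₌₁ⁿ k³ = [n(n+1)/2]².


Σₖ₌3^25 k³ = [25·26/2]² − [2·3/2]²
= 105625 − 9 = 105616

Σk³ = 105616


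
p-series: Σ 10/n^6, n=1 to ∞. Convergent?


p-series test: Σ c/n^p converges if p > 1, diverges if p ≤ 1 (constant c > 0 doesn't affect convergence).
p = 6
6 > 1 → CONVERGES

Converges (p = 6 > 1)


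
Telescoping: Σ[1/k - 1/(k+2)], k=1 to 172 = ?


Telescoping with gap 2: two head and two tail terms survive.
= (1 + 1/2) - (1/173 + 1/174)
= 3/2 - 1/173 - 1/174 = 22403/15051

Sum = 22403/15051


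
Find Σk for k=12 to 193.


Σₖ₌12^193 k = Σₖ₌₁^193 k − Σₖ₌₁^11 k
= 193·194/2 − 11·12/2
= 18721 − 66 = 18655

Σk = 18655


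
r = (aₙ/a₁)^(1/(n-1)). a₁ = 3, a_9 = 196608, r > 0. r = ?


r^(n-1) = aₙ/a₁
r^8 = 196608/3 = 65536
r = 65536^(1/8)
= ±4; taking r > 0 gives r = 4

r = 4


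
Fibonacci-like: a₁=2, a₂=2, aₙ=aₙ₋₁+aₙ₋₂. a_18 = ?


Computing iteratively: 2, 2, 4, 6, 10, 16, 26, 42, 68, 110, 178, 288, ...
a_18 = 5168

a_18 = 5168


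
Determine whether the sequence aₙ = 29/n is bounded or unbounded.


a₁ = 29, a₂ = 29/2, a₃ = 29/3, ...
0 < aₙ ≤ 29 for all n ≥ 1
Lower bound: 0, Upper bound: 29
The sequence IS bounded

Bounded (0 < aₙ ≤ 29)


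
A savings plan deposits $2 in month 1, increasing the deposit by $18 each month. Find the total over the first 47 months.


aₙ = 2 + (47-1)×18 = 830
Sₙ = n(a₁+aₙ)/2 = 47×(2+830)/2
= 47×832/2 = 19552

S_47 = 19552


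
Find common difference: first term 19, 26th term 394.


d = (aₙ - a₁)/(n-1)
= (394 - 19)/(26-1)
= 375/25 = 15

d = 15


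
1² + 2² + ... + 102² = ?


n = 102
n(n+1)(2n+1)/6 = 102×103×205/6
= 2153730/6 = 358955

Σk² = 358955


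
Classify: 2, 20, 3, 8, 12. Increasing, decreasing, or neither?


Differences: 18, -17, 5, 4
Difference at position 1 is +18 (> 0) but position 2 is -17 (< 0) — sequence both rises and falls
→ NOT monotonic

Not monotonic


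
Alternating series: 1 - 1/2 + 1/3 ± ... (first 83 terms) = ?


S = 1 - 1/2 + 1/3 - 1/4 + 1/5 - 1/6 + 1/7 - 1/8 ± ...
= 0.6991
(Full series converges to +ln(2) ≈ +0.6931)

S_83 = 0.6991


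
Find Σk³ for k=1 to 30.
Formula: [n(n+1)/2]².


n(n+1)/2 = 30×31/2 = 465
Σk³ = 465² = 216225

Σk³ = 216225


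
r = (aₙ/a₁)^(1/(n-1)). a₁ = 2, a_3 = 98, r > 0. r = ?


r^(n-1) = aₙ/a₁
r^2 = 98/2 = 49
r = 49^(1/2)
= ±7; taking r > 0 gives r = 7

r = 7


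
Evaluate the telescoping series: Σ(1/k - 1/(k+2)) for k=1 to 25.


Telescoping with gap 2: two head and two tail terms survive.
= (1 + 1/2) - (1/26 + 1/27)
= 3/2 - 1/26 - 1/27 = 500/351

Sum = 500/351


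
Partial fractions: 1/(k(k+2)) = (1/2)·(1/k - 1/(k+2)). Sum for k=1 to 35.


1/(k(k+2)) = (1/2)·(1/k - 1/(k+2)) (partial fractions)
Telescoping: Σ = (1/2)·(1 + 1/2 - 1/36 - 1/37) = 1925/2664

Sum = 1925/2664


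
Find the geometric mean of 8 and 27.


GM = √(8×27) = √216 = 14.6969

GM = 14.6969


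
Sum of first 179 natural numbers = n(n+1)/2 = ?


n(n+1)/2 = 179×180/2 = 32220/2 = 16110

Σk = 16110


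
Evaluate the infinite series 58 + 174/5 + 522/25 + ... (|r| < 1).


S∞ = a₁/(1-r) = 58/(1 - 3/5)
= 58/(2/5)
= 145

S∞ = 145


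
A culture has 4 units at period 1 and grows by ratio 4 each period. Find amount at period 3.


aₙ = a₁·r^(n-1)
= 4×4^2
= 4×16
= 64

a_3 = 64


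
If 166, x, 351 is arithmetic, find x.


AM = (166 + 351)/2 = 517/2 = 258.5

AM = 258.5


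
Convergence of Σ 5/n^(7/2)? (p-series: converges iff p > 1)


p-series test: Σ c/n^p converges if p > 1, diverges if p ≤ 1 (constant c > 0 doesn't affect convergence).
p = 7/2
7/2 > 1 → CONVERGES

Converges (p = 7/2 > 1)


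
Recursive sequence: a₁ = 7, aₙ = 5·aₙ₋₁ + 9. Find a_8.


Computing step by step:
a_1 = 7
a_2 = 44
a_3 = 229
a_4 = 1154
a_5 = 5779
a_6 = 28904
a_7 = 144529
a_8 = 722654


a_8 = 722654


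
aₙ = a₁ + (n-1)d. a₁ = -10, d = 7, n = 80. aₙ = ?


aₙ = a₁ + (n-1)d
= -10 + (80-1)×7
= -10 + 553
= 543

a_80 = 543


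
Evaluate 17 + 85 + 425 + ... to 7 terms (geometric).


Sₙ = 17×(5^7 - 1)/(5 - 1)
= 17×(78125 - 1)/4
= 17×78124/4
= 332027

S_7 = 332027


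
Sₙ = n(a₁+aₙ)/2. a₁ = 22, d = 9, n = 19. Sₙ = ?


aₙ = 22 + (19-1)×9 = 184
Sₙ = n(a₁+aₙ)/2 = 19×(22+184)/2
= 19×206/2 = 1957

S_19 = 1957


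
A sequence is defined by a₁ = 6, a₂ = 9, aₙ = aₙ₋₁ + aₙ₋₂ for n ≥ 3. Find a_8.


Computing iteratively: 6, 9, 15, 24, 39, 63, 102, 165
a_8 = 165

a_8 = 165


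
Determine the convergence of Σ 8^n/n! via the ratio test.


aₙ = 8^n/n!
a_{n+1}/aₙ = 8^(n+1)/(n+1)! × n!/8^n
= 8/(n+1)
L = lim(n→∞) 8/(n+1) = 0
L < 1 → series CONVERGES

Converges (ratio test: L = 0 < 1)


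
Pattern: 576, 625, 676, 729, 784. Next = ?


Pattern: perfect squares: n²
Terms: 576, 625, 676, 729, 784
Next term = 841

Next term = 841


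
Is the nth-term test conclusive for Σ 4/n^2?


lim(n→∞) 4/n^2 = 0
lim aₙ = 0 → nth-term test is INCONCLUSIVE
(Need other tests; this is actually a convergent p-series with p=2 > 1)

Inconclusive (lim aₙ = 0; need another test)


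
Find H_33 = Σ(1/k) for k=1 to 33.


H_33 = 1/1 + 1/2 + 1/3 + ... + 1/33
= 53676090078349/13127595717600
≈ 4.0888

H_33 = 53676090078349/13127595717600 ≈ 4.0888


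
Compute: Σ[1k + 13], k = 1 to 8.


Σ(1k+13) = 1·Σk + 13·n
= 1·36 + 13·8
= 36 + 104 = 140

Σ = 140


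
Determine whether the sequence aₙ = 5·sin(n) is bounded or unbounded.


For all n, -1 ≤ sin(n) ≤ 1, so -5 ≤ 5·sin(n) ≤ 5
Lower bound: -5, Upper bound: 5
The sequence IS bounded

Bounded (-5 ≤ aₙ ≤ 5)


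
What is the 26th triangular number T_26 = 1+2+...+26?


n(n+1)/2 = 26×27/2 = 702/2 = 351

Σk = 351


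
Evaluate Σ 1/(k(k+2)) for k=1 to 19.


1/(k(k+2)) = (1/2)·(1/k - 1/(k+2)) (partial fractions)
Telescoping: Σ = (1/2)·(1 + 1/2 - 1/20 - 1/21) = 589/840

Sum = 589/840


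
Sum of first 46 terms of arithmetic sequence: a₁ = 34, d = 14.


aₙ = 34 + (46-1)×14 = 664
Sₙ = n(a₁+aₙ)/2 = 46×(34+664)/2
= 46×698/2 = 16054

S_46 = 16054


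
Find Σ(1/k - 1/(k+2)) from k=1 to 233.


Telescoping with gap 2: two head and two tail terms survive.
= (1 + 1/2) - (1/234 + 1/235)
= 3/2 - 1/234 - 1/235 = 41008/27495

Sum = 41008/27495


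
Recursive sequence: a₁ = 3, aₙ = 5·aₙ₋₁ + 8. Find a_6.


Computing step by step:
a_1 = 3
a_2 = 23
a_3 = 123
a_4 = 623
a_5 = 3123
a_6 = 15623


a_6 = 15623


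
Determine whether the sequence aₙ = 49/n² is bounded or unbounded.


a₁ = 49, a₂ = 49/4, a₃ = 49/9, ...
0 < aₙ ≤ 49 for all n ≥ 1
The sequence IS bounded

Bounded (0 < aₙ ≤ 49)


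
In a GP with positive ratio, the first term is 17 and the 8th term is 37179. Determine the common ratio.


r^(n-1) = aₙ/a₁
r^7 = 37179/17 = 2187
r = 2187^(1/7)
= 3

r = 3


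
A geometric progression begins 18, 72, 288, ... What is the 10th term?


aₙ = a₁·r^(n-1)
= 18×4^9
= 18×262144
= 4718592

a_10 = 4718592


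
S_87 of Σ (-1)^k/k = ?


S = -1 + 1/2 - 1/3 + 1/4 - 1/5 + 1/6 - 1/7 + 1/8 ± ...
= -0.6989
(Full series converges to -ln(2) ≈ -0.6931)

S_87 = -0.6989


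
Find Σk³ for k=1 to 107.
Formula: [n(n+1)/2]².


n(n+1)/2 = 107×108/2 = 5778
Σk³ = 5778² = 33385284

Σk³ = 33385284


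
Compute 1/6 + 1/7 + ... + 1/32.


Σₖ₌6^32 1/k = 1/6 + 1/7 + 1/8 + ... + 1/32
= 256339679848919/144403552893600
≈ 1.7752

Sum = 256339679848919/144403552893600 ≈ 1.7752


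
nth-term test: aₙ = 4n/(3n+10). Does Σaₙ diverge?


lim(n→∞) 4n/(3n+10) = 4/3 = 4/3  (divide numerator and denominator by n)
lim aₙ = 4/3 ≠ 0 → series DIVERGES

Diverges (lim aₙ = 4/3 ≠ 0)


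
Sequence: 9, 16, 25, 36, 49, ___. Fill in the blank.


Pattern: perfect squares: n²
Terms: 9, 16, 25, 36, 49
Next term = 64

Next term = 64


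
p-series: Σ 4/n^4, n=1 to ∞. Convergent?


p-series test: Σ c/n^p converges if p > 1, diverges if p ≤ 1 (constant c > 0 doesn't affect convergence).
p = 4
4 > 1 → CONVERGES

Converges (p = 4 > 1)


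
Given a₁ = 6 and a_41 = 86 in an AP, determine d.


d = (aₙ - a₁)/(n-1)
= (86 - 6)/(41-1)
= 80/40 = 2

d = 2


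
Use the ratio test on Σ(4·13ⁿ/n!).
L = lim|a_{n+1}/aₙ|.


aₙ = 4·13^n/n!
a_{n+1}/aₙ = 13^(n+1)/(n+1)! × n!/13^n  (constant 4 cancels)
= 13/(n+1)
L = lim(n→∞) 13/(n+1) = 0
L < 1 → series CONVERGES

Converges (ratio test: L = 0 < 1)


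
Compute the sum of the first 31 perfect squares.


n = 31
n(n+1)(2n+1)/6 = 31×32×63/6
= 62496/6 = 10416

Σk² = 10416


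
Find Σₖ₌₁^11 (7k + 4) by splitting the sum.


Σ(7k+4) = 7·Σk + 4·n
= 7·66 + 4·11
= 462 + 44 = 506

Σ = 506


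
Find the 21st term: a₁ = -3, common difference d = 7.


aₙ = a₁ + (n-1)d
= -3 + (21-1)×7
= -3 + 140
= 137

a_21 = 137


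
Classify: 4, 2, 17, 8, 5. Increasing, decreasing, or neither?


Differences: -2, 15, -9, -3
Difference at position 2 is +15 (> 0) but position 1 is -2 (< 0) — sequence both rises and falls
→ NOT monotonic

Not monotonic


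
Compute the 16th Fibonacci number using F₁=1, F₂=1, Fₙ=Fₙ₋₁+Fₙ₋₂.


Fibonacci sequence: 1, 1, 2, 3, 5, 8, 13, 21, 34, 55, 89, ...
F(16) = 987

F(16) = 987


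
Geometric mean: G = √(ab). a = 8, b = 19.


GM = √(8×19) = √152 = 12.3288

GM = 12.3288


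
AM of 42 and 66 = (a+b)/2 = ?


AM = (42 + 66)/2 = 108/2 = 54

AM = 54


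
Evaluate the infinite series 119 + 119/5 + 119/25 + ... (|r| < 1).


S∞ = a₁/(1-r) = 119/(1 - 1/5)
= 119/(4/5)
= 595/4

S∞ = 595/4


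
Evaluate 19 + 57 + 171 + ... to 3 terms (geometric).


Sₙ = 19×(3^3 - 1)/(3 - 1)
= 19×(27 - 1)/2
= 19×26/2
= 247

S_3 = 247


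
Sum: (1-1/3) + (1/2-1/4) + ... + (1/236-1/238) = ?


Telescoping with gap 2: two head and two tail terms survive.
= (1 + 1/2) - (1/237 + 1/238)
= 3/2 - 1/237 - 1/238 = 42067/28203

Sum = 42067/28203


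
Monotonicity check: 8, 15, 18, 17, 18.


Differences: 7, 3, -1, 1
Difference at position 1 is +7 (> 0) but position 3 is -1 (< 0) — sequence both rises and falls
→ NOT monotonic

Not monotonic


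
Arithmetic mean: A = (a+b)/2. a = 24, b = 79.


AM = (24 + 79)/2 = 103/2 = 51.5

AM = 51.5


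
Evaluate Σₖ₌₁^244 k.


n(n+1)/2 = 244×245/2 = 59780/2 = 29890

Σk = 29890


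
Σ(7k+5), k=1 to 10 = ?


Σ(7k+5) = 7·Σk + 5·n
= 7·55 + 5·10
= 385 + 50 = 435

Σ = 435


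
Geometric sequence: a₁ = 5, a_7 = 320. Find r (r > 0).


r^(n-1) = aₙ/a₁
r^6 = 320/5 = 64
r = 64^(1/6)
= ±2; taking r > 0 gives r = 2

r = 2


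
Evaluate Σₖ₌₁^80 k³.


n(n+1)/2 = 80×81/2 = 3240
Σk³ = 3240² = 10497600

Σk³ = 10497600


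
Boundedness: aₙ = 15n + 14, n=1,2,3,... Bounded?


aₙ = 15n + 14 → as n→∞, aₙ→∞
No finite upper bound exists
The sequence is UNBOUNDED

Unbounded (aₙ → ∞ as n → ∞)


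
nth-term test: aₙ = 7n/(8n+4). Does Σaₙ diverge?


lim(n→∞) 7n/(8n+4) = 7/8 = 7/8  (divide numerator and denominator by n)
lim aₙ = 7/8 ≠ 0 → series DIVERGES

Diverges (lim aₙ = 7/8 ≠ 0)


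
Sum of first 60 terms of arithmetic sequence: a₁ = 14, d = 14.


aₙ = 14 + (60-1)×14 = 840
Sₙ = n(a₁+aₙ)/2 = 60×(14+840)/2
= 60×854/2 = 25620

S_60 = 25620


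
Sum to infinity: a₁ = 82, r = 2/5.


S∞ = a₁/(1-r) = 82/(1 - 2/5)
= 82/(3/5)
= 410/3

S∞ = 410/3


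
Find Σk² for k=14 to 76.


Σₖ₌14^76 k² = Σₖ₌₁^76 k² − Σₖ₌₁^13 k²
= 76·77·153/6 − 13·14·27/6
= 149226 − 819 = 148407

Σk² = 148407


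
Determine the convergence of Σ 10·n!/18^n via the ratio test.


aₙ = 10·n!/18^n
a_{n+1}/aₙ = (n+1)!/18^(n+1) × 18^n/n!  (constant 10 cancels)
= (n+1)/18
L = lim(n→∞) (n+1)/18 = ∞
L > 1 → series DIVERGES

Diverges (ratio test: L = ∞ > 1)


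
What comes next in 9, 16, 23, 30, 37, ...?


Pattern: arithmetic (d=7)
Terms: 9, 16, 23, 30, 37
Next term = 44

Next term = 44


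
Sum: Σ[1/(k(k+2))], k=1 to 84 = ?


1/(k(k+2)) = (1/2)·(1/k - 1/(k+2)) (partial fractions)
Telescoping: Σ = (1/2)·(1 + 1/2 - 1/85 - 1/86) = 5397/7310

Sum = 5397/7310


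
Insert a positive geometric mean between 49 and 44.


GM = √(49×44) = √2156 = 46.4327

GM = 46.4327


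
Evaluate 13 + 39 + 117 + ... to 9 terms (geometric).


Sₙ = 13×(3^9 - 1)/(3 - 1)
= 13×(19683 - 1)/2
= 13×19682/2
= 127933

S_9 = 127933


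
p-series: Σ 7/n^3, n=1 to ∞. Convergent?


p-series test: Σ c/n^p converges if p > 1, diverges if p ≤ 1 (constant c > 0 doesn't affect convergence).
p = 3
3 > 1 → CONVERGES

Converges (p = 3 > 1)


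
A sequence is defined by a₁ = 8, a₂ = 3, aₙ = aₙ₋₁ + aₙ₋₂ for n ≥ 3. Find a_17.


Computing iteratively: 8, 3, 11, 14, 25, 39, 64, 103, 167, 270, 437, 707, ...
a_17 = 7841

a_17 = 7841


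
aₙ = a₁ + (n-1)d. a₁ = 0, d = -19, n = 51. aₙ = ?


aₙ = a₁ + (n-1)d
= 0 + (51-1)×-19
= 0 - 950
= -950

a_51 = -950


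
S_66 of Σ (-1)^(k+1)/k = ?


S = 1 - 1/2 + 1/3 - 1/4 + 1/5 - 1/6 + 1/7 - 1/8 ± ...
= 0.6856
(Full series converges to +ln(2) ≈ +0.6931)

S_66 = 0.6856


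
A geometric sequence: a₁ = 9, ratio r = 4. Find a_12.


aₙ = a₁·r^(n-1)
= 9×4^11
= 9×4194304
= 37748736

a_12 = 37748736


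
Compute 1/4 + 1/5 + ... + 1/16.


Σₖ₌4^16 1/k = 1/4 + 1/5 + 1/6 + ... + 1/16
= 1115239/720720
≈ 1.5474

Sum = 1115239/720720 ≈ 1.5474


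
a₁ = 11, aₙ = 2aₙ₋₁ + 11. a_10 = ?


Computing step by step:
a_1 = 11
a_2 = 33
a_3 = 77
a_4 = 165
a_5 = 341
a_6 = 693
a_7 = 1397
a_8 = 2805
a_9 = 5621
a_10 = 11253


a_10 = 11253


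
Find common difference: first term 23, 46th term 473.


d = (aₙ - a₁)/(n-1)
= (473 - 23)/(46-1)
= 450/45 = 10

d = 10


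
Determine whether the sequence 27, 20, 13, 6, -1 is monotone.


Differences: -7, -7, -7, -7
All differences < 0 → strictly DECREASING

Monotonically decreasing


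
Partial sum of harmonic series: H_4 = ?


H_4 = 1/1 + 1/2 + 1/3 + 1/4
= 25/12
≈ 2.0833

H_4 = 25/12 ≈ 2.0833


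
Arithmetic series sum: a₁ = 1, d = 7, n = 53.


aₙ = 1 + (53-1)×7 = 365
Sₙ = n(a₁+aₙ)/2 = 53×(1+365)/2
= 53×366/2 = 9699

S_53 = 9699


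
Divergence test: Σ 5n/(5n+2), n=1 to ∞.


lim(n→∞) 5n/(5n+2) = 5/5 = 1  (divide numerator and denominator by n)
lim aₙ = 1 ≠ 0 → series DIVERGES

Diverges (lim aₙ = 1 ≠ 0)


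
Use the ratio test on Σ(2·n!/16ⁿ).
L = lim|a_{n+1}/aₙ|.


aₙ = 2·n!/16^n
a_{n+1}/aₙ = (n+1)!/16^(n+1) × 16^n/n!  (constant 2 cancels)
= (n+1)/16
L = lim(n→∞) (n+1)/16 = ∞
L > 1 → series DIVERGES

Diverges (ratio test: L = ∞ > 1)


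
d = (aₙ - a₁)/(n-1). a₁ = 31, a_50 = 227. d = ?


d = (aₙ - a₁)/(n-1)
= (227 - 31)/(50-1)
= 196/49 = 4

d = 4


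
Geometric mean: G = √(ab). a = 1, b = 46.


GM = √(1×46) = √46 = 6.7823

GM = 6.7823


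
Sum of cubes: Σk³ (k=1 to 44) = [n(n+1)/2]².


n(n+1)/2 = 44×45/2 = 990
Σk³ = 990² = 980100

Σk³ = 980100


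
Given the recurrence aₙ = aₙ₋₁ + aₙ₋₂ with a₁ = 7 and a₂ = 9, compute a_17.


Computing iteratively: 7, 9, 16, 25, 41, 66, 107, 173, 280, 453, 733, 1186, ...
a_17 = 13153

a_17 = 13153


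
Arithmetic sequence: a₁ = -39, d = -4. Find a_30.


aₙ = a₁ + (n-1)d
= -39 + (30-1)×-4
= -39 - 116
= -155

a_30 = -155


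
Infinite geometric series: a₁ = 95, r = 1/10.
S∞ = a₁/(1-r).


S∞ = a₁/(1-r) = 95/(1 - 1/10)
= 95/(9/10)
= 950/9

S∞ = 950/9


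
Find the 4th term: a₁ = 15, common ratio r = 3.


aₙ = a₁·r^(n-1)
= 15×3^3
= 15×27
= 405

a_4 = 405


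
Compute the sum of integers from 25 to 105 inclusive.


Σₖ₌25^105 k = Σₖ₌₁^105 k − Σₖ₌₁^24 k
= 105·106/2 − 24·25/2
= 5565 − 300 = 5265

Σk = 5265


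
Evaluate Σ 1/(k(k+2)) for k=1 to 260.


1/(k(k+2)) = (1/2)·(1/k - 1/(k+2)) (partial fractions)
Telescoping: Σ = (1/2)·(1 + 1/2 - 1/261 - 1/262) = 51025/68382

Sum = 51025/68382


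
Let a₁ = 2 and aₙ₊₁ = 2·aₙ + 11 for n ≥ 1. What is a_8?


Computing step by step:
a_1 = 2
a_2 = 15
a_3 = 41
a_4 = 93
a_5 = 197
a_6 = 405
a_7 = 821
a_8 = 1653


a_8 = 1653


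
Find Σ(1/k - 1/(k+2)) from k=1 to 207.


Telescoping with gap 2: two head and two tail terms survive.
= (1 + 1/2) - (1/208 + 1/209)
= 3/2 - 1/208 - 1/209 = 64791/43472

Sum = 64791/43472


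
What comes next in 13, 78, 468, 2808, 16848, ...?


Pattern: geometric (r=6)
Terms: 13, 78, 468, 2808, 16848
Next term = 101088

Next term = 101088


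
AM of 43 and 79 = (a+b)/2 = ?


AM = (43 + 79)/2 = 122/2 = 61

AM = 61


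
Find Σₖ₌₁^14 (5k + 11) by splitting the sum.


Σ(5k+11) = 5·Σk + 11·n
= 5·105 + 11·14
= 525 + 154 = 679

Σ = 679


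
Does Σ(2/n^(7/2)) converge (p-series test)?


p-series test: Σ c/n^p converges if p > 1, diverges if p ≤ 1 (constant c > 0 doesn't affect convergence).
p = 7/2
7/2 > 1 → CONVERGES

Converges (p = 7/2 > 1)


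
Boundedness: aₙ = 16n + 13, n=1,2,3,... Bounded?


aₙ = 16n + 13 → as n→∞, aₙ→∞
No finite upper bound exists
The sequence is UNBOUNDED

Unbounded (aₙ → ∞ as n → ∞)


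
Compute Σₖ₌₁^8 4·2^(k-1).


Sₙ = 4×(2^8 - 1)/(2 - 1)
= 4×(256 - 1)/1
= 4×255/1
= 1020

S_8 = 1020


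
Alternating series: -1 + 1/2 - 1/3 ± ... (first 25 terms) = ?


S = -1 + 1/2 - 1/3 + 1/4 - 1/5 + 1/6 - 1/7 + 1/8 ± ...
= -0.7127
(Full series converges to -ln(2) ≈ -0.6931)

S_25 = -0.7127


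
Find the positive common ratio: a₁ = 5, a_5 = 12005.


r^(n-1) = aₙ/a₁
r^4 = 12005/5 = 2401
r = 2401^(1/4)
= ±7; taking r > 0 gives r = 7

r = 7


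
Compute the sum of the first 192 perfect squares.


n = 192
n(n+1)(2n+1)/6 = 192×193×385/6
= 14266560/6 = 2377760

Σk² = 2377760


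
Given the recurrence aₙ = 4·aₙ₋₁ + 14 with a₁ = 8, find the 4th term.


Computing step by step:
a_1 = 8
a_2 = 46
a_3 = 198
a_4 = 806


a_4 = 806


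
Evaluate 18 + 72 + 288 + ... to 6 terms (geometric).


Sₙ = 18×(4^6 - 1)/(4 - 1)
= 18×(4096 - 1)/3
= 18×4095/3
= 24570

S_6 = 24570


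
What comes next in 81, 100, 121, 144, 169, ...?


Pattern: perfect squares: n²
Terms: 81, 100, 121, 144, 169
Next term = 196

Next term = 196


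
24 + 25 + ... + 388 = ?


Σₖ₌24^388 k = Σₖ₌₁^388 k − Σₖ₌₁^23 k
= 388·389/2 − 23·24/2
= 75466 − 276 = 75190

Σk = 75190


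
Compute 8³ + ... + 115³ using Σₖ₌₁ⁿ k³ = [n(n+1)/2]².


Σₖ₌8^115 k³ = [115·116/2]² − [7·8/2]²
= 44488900 − 784 = 44488116

Σk³ = 44488116


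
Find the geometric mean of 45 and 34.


GM = √(45×34) = √1530 = 39.1152

GM = 39.1152


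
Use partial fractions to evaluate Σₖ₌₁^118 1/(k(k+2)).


1/(k(k+2)) = (1/2)·(1/k - 1/(k+2)) (partial fractions)
Telescoping: Σ = (1/2)·(1 + 1/2 - 1/119 - 1/120) = 21181/28560

Sum = 21181/28560


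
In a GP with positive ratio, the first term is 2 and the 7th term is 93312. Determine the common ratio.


r^(n-1) = aₙ/a₁
r^6 = 93312/2 = 46656
r = 46656^(1/6)
= ±6; taking r > 0 gives r = 6

r = 6


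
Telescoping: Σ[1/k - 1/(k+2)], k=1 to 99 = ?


Telescoping with gap 2: two head and two tail terms survive.
= (1 + 1/2) - (1/100 + 1/101)
= 3/2 - 1/100 - 1/101 = 14949/10100

Sum = 14949/10100


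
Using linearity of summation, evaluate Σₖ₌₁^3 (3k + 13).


Σ(3k+13) = 3·Σk + 13·n
= 3·6 + 13·3
= 18 + 39 = 57

Σ = 57


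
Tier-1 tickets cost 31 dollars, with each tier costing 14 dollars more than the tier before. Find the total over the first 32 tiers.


aₙ = 31 + (32-1)×14 = 465
Sₙ = n(a₁+aₙ)/2 = 32×(31+465)/2
= 32×496/2 = 7936

S_32 = 7936


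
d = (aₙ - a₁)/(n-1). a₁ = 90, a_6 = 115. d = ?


d = (aₙ - a₁)/(n-1)
= (115 - 90)/(6-1)
= 25/5 = 5

d = 5


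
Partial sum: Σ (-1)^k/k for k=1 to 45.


S = -1 + 1/2 - 1/3 + 1/4 - 1/5 + 1/6 - 1/7 + 1/8 ± ...
= -0.7041
(Full series converges to -ln(2) ≈ -0.6931)

S_45 = -0.7041


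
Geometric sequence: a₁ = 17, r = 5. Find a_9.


aₙ = a₁·r^(n-1)
= 17×5^8
= 17×390625
= 6640625

a_9 = 6640625


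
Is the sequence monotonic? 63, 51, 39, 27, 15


Differences: -12, -12, -12, -12
All differences < 0 → strictly DECREASING

Monotonically decreasing


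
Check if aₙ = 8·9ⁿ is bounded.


aₙ = 8·9ⁿ → as n→∞, aₙ→∞ (since base 9 > 1)
No finite upper bound exists
The sequence is UNBOUNDED

Unbounded (aₙ → ∞ as n → ∞)


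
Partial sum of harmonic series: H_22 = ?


H_22 = 1/1 + 1/2 + 1/3 + ... + 1/22
= 19093197/5173168
≈ 3.6908

H_22 = 19093197/5173168 ≈ 3.6908


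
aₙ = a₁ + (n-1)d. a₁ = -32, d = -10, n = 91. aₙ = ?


aₙ = a₁ + (n-1)d
= -32 + (91-1)×-10
= -32 - 900
= -932

a_91 = -932


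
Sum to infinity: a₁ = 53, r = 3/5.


S∞ = a₁/(1-r) = 53/(1 - 3/5)
= 53/(2/5)
= 265/2

S∞ = 265/2


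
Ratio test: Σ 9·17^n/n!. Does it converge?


aₙ = 9·17^n/n!
a_{n+1}/aₙ = 17^(n+1)/(n+1)! × n!/17^n  (constant 9 cancels)
= 17/(n+1)
L = lim(n→∞) 17/(n+1) = 0
L < 1 → series CONVERGES

Converges (ratio test: L = 0 < 1)


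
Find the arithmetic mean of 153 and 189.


AM = (153 + 189)/2 = 342/2 = 171

AM = 171


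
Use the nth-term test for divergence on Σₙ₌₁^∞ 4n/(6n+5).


lim(n→∞) 4n/(6n+5) = 4/6 = 2/3  (divide numerator and denominator by n)
lim aₙ = 2/3 ≠ 0 → series DIVERGES

Diverges (lim aₙ = 2/3 ≠ 0)


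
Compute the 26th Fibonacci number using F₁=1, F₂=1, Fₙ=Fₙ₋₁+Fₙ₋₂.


Fibonacci sequence: 1, 1, 2, 3, 5, 8, 13, 21, 34, 55, 89, ...
F(26) = 121393

F(26) = 121393


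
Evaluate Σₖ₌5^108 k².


Σₖ₌5^108 k² = Σₖ₌₁^108 k² − Σₖ₌₁^4 k²
= 108·109·217/6 − 4·5·9/6
= 425754 − 30 = 425724

Σk² = 425724


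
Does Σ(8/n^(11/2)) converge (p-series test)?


p-series test: Σ c/n^p converges if p > 1, diverges if p ≤ 1 (constant c > 0 doesn't affect convergence).
p = 11/2
11/2 > 1 → CONVERGES

Converges (p = 11/2 > 1)


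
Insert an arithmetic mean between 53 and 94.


AM = (53 + 94)/2 = 147/2 = 73.5

AM = 73.5


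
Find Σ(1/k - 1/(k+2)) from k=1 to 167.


Telescoping with gap 2: two head and two tail terms survive.
= (1 + 1/2) - (1/168 + 1/169)
= 3/2 - 1/168 - 1/169 = 42251/28392

Sum = 42251/28392


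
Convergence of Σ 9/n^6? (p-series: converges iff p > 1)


p-series test: Σ c/n^p converges if p > 1, diverges if p ≤ 1 (constant c > 0 doesn't affect convergence).
p = 6
6 > 1 → CONVERGES

Converges (p = 6 > 1)


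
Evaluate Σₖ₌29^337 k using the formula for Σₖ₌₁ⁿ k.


Σₖ₌29^337 k = Σₖ₌₁^337 k − Σₖ₌₁^28 k
= 337·338/2 − 28·29/2
= 56953 − 406 = 56547

Σk = 56547


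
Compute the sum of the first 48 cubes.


n(n+1)/2 = 48×49/2 = 1176
Σk³ = 1176² = 1382976

Σk³ = 1382976


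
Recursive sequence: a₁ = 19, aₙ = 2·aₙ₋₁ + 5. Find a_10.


Computing step by step:
a_1 = 19
a_2 = 43
a_3 = 91
a_4 = 187
a_5 = 379
a_6 = 763
a_7 = 1531
a_8 = 3067
a_9 = 6139
a_10 = 12283


a_10 = 12283


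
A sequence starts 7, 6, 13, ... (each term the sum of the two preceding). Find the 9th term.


Computing iteratively: 7, 6, 13, 19, 32, 51, 83, 134, 217
a_9 = 217

a_9 = 217


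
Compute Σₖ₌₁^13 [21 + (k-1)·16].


aₙ = 21 + (13-1)×16 = 213
Sₙ = n(a₁+aₙ)/2 = 13×(21+213)/2
= 13×234/2 = 1521

S_13 = 1521


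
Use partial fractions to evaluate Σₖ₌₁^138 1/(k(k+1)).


1/(k(k+1)) = 1/k - 1/(k+1) (partial fractions)
Telescoping: Σ = 1 - 1/139 = 138/139

Sum = 138/139


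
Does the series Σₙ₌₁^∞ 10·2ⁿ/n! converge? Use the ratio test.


aₙ = 10·2^n/n!
a_{n+1}/aₙ = 2^(n+1)/(n+1)! × n!/2^n  (constant 10 cancels)
= 2/(n+1)
L = lim(n→∞) 2/(n+1) = 0
L < 1 → series CONVERGES

Converges (ratio test: L = 0 < 1)


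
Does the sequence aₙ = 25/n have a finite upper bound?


a₁ = 25, a₂ = 25/2, a₃ = 25/3, ...
0 < aₙ ≤ 25 for all n ≥ 1
Lower bound: 0, Upper bound: 25
The sequence IS bounded

Bounded (0 < aₙ ≤ 25)


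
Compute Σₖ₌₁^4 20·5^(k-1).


Sₙ = 20×(5^4 - 1)/(5 - 1)
= 20×(625 - 1)/4
= 20×624/4
= 3120

S_4 = 3120


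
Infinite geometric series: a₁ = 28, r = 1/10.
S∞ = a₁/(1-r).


S∞ = a₁/(1-r) = 28/(1 - 1/10)
= 28/(9/10)
= 280/9

S∞ = 280/9


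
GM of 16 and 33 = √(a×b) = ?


GM = √(16×33) = √528 = 22.9783

GM = 22.9783


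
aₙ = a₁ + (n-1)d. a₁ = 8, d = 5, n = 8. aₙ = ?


aₙ = a₁ + (n-1)d
= 8 + (8-1)×5
= 8 + 35
= 43

a_8 = 43


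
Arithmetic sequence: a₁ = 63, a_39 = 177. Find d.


d = (aₙ - a₁)/(n-1)
= (177 - 63)/(39-1)
= 114/38 = 3

d = 3


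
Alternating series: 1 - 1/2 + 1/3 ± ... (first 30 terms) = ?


S = 1 - 1/2 + 1/3 - 1/4 + 1/5 - 1/6 + 1/7 - 1/8 ± ...
= 0.6768
(Full series converges to +ln(2) ≈ +0.6931)

S_30 = 0.6768


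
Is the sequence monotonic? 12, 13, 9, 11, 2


Differences: 1, -4, 2, -9
Difference at position 1 is +1 (> 0) but position 2 is -4 (< 0) — sequence both rises and falls
→ NOT monotonic

Not monotonic


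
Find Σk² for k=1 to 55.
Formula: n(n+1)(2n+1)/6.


n = 55
n(n+1)(2n+1)/6 = 55×56×111/6
= 341880/6 = 56980

Σk² = 56980


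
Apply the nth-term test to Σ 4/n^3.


lim(n→∞) 4/n^3 = 0
lim aₙ = 0 → nth-term test is INCONCLUSIVE
(Need other tests; this is actually a convergent p-series with p=3 > 1)

Inconclusive (lim aₙ = 0; need another test)


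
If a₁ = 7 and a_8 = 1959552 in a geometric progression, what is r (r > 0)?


r^(n-1) = aₙ/a₁
r^7 = 1959552/7 = 279936
r = 279936^(1/7)
= 6

r = 6


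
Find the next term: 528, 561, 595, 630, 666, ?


Pattern: triangular numbers: n(n+1)/2
Terms: 528, 561, 595, 630, 666
Next term = 703

Next term = 703


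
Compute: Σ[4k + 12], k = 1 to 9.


Σ(4k+12) = 4·Σk + 12·n
= 4·45 + 12·9
= 180 + 108 = 288

Σ = 288


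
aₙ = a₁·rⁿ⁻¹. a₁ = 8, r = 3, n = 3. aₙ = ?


aₙ = a₁·r^(n-1)
= 8×3^2
= 8×9
= 72

a_3 = 72


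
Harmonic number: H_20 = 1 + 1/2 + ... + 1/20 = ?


H_20 = 1/1 + 1/2 + 1/3 + ... + 1/20
= 55835135/15519504
≈ 3.5977

H_20 = 55835135/15519504 ≈ 3.5977


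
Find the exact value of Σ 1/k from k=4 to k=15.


Σₖ₌4^15 1/k = 1/4 + 1/5 + 1/6 + ... + 1/15
= 535097/360360
≈ 1.4849

Sum = 535097/360360 ≈ 1.4849


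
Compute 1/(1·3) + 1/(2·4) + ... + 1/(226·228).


1/(k(k+2)) = (1/2)·(1/k - 1/(k+2)) (partial fractions)
Telescoping: Σ = (1/2)·(1 + 1/2 - 1/227 - 1/228) = 77179/103512

Sum = 77179/103512


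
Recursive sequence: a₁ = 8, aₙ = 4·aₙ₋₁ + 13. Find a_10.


Computing step by step:
a_1 = 8
a_2 = 45
a_3 = 193
a_4 = 785
a_5 = 3153
a_6 = 12625
a_7 = 50513
a_8 = 202065
a_9 = 808273
a_10 = 3233105


a_10 = 3233105


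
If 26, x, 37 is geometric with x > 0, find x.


GM = √(26×37) = √962 = 31.0161

GM = 31.0161


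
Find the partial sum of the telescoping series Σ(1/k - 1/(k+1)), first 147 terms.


Telescoping: adjacent terms cancel.
= 1/1 - 1/148
= 1 - 1/148 = 147/148

Sum = 147/148


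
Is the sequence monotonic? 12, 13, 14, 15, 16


Differences: 1, 1, 1, 1
All differences > 0 → strictly INCREASING

Monotonically increasing


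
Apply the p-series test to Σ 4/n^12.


p-series test: Σ c/n^p converges if p > 1, diverges if p ≤ 1 (constant c > 0 doesn't affect convergence).
p = 12
12 > 1 → CONVERGES

Converges (p = 12 > 1)


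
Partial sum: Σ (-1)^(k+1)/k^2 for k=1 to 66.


S = 1 - 1/4 + 1/9 - 1/16 + 1/25 - 1/36 + 1/49 - 1/64 ± ...
= 0.8224
(Full series converges to +π²/12 ≈ +0.8225)

S_66 = 0.8224


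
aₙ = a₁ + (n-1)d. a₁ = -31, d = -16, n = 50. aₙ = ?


aₙ = a₁ + (n-1)d
= -31 + (50-1)×-16
= -31 - 784
= -815

a_50 = -815


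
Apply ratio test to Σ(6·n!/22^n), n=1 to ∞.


aₙ = 6·n!/22^n
a_{n+1}/aₙ = (n+1)!/22^(n+1) × 22^n/n!  (constant 6 cancels)
= (n+1)/22
L = lim(n→∞) (n+1)/22 = ∞
L > 1 → series DIVERGES

Diverges (ratio test: L = ∞ > 1)


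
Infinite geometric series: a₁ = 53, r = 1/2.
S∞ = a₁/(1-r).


S∞ = a₁/(1-r) = 53/(1 - 1/2)
= 53/(1/2)
= 106

S∞ = 106


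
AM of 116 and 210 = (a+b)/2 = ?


AM = (116 + 210)/2 = 326/2 = 163

AM = 163


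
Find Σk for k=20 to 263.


Σₖ₌20^263 k = Σₖ₌₁^263 k − Σₖ₌₁^19 k
= 263·264/2 − 19·20/2
= 34716 − 190 = 34526

Σk = 34526


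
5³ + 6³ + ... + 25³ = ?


Σₖ₌5^25 k³ = [25·26/2]² − [4·5/2]²
= 105625 − 100 = 105525

Σk³ = 105525


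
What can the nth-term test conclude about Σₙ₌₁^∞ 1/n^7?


lim(n→∞) 1/n^7 = 0
lim aₙ = 0 → nth-term test is INCONCLUSIVE
(Need other tests; this is actually a convergent p-series with p=7 > 1)

Inconclusive (lim aₙ = 0; need another test)


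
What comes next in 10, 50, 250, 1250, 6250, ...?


Pattern: geometric (r=5)
Terms: 10, 50, 250, 1250, 6250
Next term = 31250

Next term = 31250


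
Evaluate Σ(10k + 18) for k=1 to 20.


Σ(10k+18) = 10·Σk + 18·n
= 10·210 + 18·20
= 2100 + 360 = 2460

Σ = 2460


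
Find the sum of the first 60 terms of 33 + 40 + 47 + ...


aₙ = 33 + (60-1)×7 = 446
Sₙ = n(a₁+aₙ)/2 = 60×(33+446)/2
= 60×479/2 = 14370

S_60 = 14370


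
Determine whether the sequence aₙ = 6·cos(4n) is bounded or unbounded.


For all n, -1 ≤ cos(4n) ≤ 1, so -6 ≤ 6·cos(4n) ≤ 6
Lower bound: -6, Upper bound: 6
The sequence IS bounded

Bounded (-6 ≤ aₙ ≤ 6)


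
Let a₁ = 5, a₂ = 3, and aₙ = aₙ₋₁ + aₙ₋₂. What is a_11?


Computing iteratively: 5, 3, 8, 11, 19, 30, 49, 79, 128, 207, 335
a_11 = 335

a_11 = 335


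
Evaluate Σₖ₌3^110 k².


Σₖ₌3^110 k² = Σₖ₌₁^110 k² − Σₖ₌₁^2 k²
= 110·111·221/6 − 2·3·5/6
= 449735 − 5 = 449730

Σk² = 449730


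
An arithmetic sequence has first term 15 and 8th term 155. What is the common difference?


d = (aₙ - a₁)/(n-1)
= (155 - 15)/(8-1)
= 140/7 = 20

d = 20


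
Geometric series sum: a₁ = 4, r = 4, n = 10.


Sₙ = 4×(4^10 - 1)/(4 - 1)
= 4×(1048576 - 1)/3
= 4×1048575/3
= 1398100

S_10 = 1398100


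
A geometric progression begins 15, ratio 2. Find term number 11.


aₙ = a₁·r^(n-1)
= 15×2^10
= 15×1024
= 15360

a_11 = 15360


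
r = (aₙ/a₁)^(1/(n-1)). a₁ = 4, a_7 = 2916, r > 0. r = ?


r^(n-1) = aₙ/a₁
r^6 = 2916/4 = 729
r = 729^(1/6)
= ±3; taking r > 0 gives r = 3

r = 3


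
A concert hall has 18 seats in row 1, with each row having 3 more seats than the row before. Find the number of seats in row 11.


aₙ = a₁ + (n-1)d
= 18 + (11-1)×3
= 18 + 30
= 48

a_11 = 48


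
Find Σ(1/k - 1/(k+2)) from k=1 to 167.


Telescoping with gap 2: two head and two tail terms survive.
= (1 + 1/2) - (1/168 + 1/169)
= 3/2 - 1/168 - 1/169 = 42251/28392

Sum = 42251/28392


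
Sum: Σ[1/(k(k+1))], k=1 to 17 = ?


1/(k(k+1)) = 1/k - 1/(k+1) (partial fractions)
Telescoping: Σ = 1 - 1/18 = 17/18

Sum = 17/18


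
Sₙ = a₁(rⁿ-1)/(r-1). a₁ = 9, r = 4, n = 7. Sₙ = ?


Sₙ = 9×(4^7 - 1)/(4 - 1)
= 9×(16384 - 1)/3
= 9×16383/3
= 49149

S_7 = 49149


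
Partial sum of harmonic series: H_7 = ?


H_7 = 1/1 + 1/2 + 1/3 + 1/4 + 1/5 + 1/6 + 1/7
= 363/140
≈ 2.5929

H_7 = 363/140 ≈ 2.5929


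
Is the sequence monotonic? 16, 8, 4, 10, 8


Differences: -8, -4, 6, -2
Difference at position 3 is +6 (> 0) but position 1 is -8 (< 0) — sequence both rises and falls
→ NOT monotonic

Not monotonic


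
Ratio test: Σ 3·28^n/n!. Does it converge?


aₙ = 3·28^n/n!
a_{n+1}/aₙ = 28^(n+1)/(n+1)! × n!/28^n  (constant 3 cancels)
= 28/(n+1)
L = lim(n→∞) 28/(n+1) = 0
L < 1 → series CONVERGES

Converges (ratio test: L = 0 < 1)


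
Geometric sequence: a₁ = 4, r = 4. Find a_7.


aₙ = a₁·r^(n-1)
= 4×4^6
= 4×4096
= 16384

a_7 = 16384


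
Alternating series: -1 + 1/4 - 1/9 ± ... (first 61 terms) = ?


S = -1 + 1/4 - 1/9 + 1/16 - 1/25 + 1/36 - 1/49 + 1/64 ± ...
= -0.8226
(Full series converges to -π²/12 ≈ -0.8225)

S_61 = -0.8226
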